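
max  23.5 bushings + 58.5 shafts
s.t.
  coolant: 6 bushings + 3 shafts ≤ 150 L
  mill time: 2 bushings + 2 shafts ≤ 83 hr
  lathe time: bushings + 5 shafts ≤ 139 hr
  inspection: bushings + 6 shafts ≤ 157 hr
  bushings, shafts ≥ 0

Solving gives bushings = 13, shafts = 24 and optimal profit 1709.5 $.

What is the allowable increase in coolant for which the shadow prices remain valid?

29.7

Binding constraints: coolant, inspection. The basis is B = [[6,3],[1,6]] with det 33.
Per unit increase in coolant, x* moves by d = (0.1818, -0.0303).
The basis stays optimal until mill time becomes binding; allowable increase = 29.7 L.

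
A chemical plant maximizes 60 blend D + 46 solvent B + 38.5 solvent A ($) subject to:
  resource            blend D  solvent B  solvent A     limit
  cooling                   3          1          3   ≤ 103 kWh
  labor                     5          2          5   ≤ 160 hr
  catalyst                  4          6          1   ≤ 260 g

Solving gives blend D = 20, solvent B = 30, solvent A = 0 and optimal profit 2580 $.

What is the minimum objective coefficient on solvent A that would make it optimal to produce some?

At the optimum: cooling uses 90 of 103 (slack = 13); labor uses 160 of 160 (binding); catalyst uses 260 of 260 (binding).
Since cooling is not tight, its dual is 0.
The binding rows give the dual system: 5·y_labor + 4·y_catalyst = 60 and 2·y_labor + 6·y_catalyst = 46.
→ y_labor = 8 and y_catalyst = 5.
solvent A enters the basis when its profit ≥ yᵀa₃ = 8·5 + 5·1 = 45.

45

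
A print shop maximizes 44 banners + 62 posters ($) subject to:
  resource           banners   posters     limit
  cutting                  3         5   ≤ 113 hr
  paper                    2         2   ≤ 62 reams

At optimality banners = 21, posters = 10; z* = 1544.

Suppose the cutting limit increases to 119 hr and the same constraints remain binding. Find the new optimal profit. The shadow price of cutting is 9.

1598

Δb = 6, so new z* = 1544 + (9)·(6) = 1544 + 54 = 1598.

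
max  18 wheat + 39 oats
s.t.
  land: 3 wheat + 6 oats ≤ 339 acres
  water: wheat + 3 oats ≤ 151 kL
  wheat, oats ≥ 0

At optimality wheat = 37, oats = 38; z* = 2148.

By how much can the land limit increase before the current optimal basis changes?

Binding constraints: land, water. The basis is B = [[3,6],[1,3]] with det 3.
Per unit increase in land, x* moves by d = (1, -0.3333).
The basis stays optimal until oats reaches 0; allowable increase = 114 acres.

114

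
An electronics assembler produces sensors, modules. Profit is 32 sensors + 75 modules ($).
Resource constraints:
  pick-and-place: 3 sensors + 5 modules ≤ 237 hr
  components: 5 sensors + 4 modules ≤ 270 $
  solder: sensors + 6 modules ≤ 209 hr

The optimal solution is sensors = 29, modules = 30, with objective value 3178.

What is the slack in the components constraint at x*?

5

components used = 5·29 + 4·30 = 265; slack = 270 − 265 = 5.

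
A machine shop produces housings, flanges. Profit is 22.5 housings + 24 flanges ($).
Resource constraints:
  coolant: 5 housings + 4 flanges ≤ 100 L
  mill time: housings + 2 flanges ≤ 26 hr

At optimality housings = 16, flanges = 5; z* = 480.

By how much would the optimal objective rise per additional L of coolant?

3.5

At the optimum: coolant uses 100 of 100 (binding); mill time uses 26 of 26 (binding).
From A_Bᵀ y = c: 5·y_coolant + 1·y_mill time = 22.5; 4·y_coolant + 2·y_mill time = 24.
→ y_coolant = 3.5 and y_mill time = 5.
Shadow price of coolant = 3.5.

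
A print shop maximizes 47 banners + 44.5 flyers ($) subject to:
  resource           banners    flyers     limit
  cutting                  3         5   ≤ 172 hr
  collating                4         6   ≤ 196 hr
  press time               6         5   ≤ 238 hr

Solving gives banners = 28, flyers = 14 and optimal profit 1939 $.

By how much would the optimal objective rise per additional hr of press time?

Check each constraint at x*: cutting 154/172 (slack 18); collating 196/196 (tight); press time 238/238 (tight).
Slack constraints have shadow price 0 (complementary slackness).
The binding rows give the dual system: 4·y_collating + 6·y_press time = 47 and 6·y_collating + 5·y_press time = 44.5.
Solving: y_collating = 2, y_press time = 6.5.
Shadow price of press time = 6.5.

6.5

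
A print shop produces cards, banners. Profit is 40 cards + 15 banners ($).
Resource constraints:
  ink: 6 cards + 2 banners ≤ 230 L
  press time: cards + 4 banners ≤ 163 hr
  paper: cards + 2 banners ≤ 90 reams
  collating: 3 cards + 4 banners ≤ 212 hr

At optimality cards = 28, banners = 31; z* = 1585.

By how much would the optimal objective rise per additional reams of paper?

1

Check each constraint at x*: ink 230/230 (tight); press time 152/163 (slack 11); paper 90/90 (tight); collating 208/212 (slack 4).
By complementary slackness, y = 0 for the non-binding constraints.
The binding rows give the dual system: 6·y_ink + 1·y_paper = 40 and 2·y_ink + 2·y_paper = 15.
→ y_ink = 6.5 and y_paper = 1.
Shadow price of paper = 1.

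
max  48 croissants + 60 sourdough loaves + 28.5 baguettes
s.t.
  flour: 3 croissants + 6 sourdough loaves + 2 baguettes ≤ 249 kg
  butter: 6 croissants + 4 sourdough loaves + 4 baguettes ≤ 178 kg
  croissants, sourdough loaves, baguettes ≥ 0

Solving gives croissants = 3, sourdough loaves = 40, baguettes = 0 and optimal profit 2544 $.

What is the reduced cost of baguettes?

-3.5

At the optimum: flour uses 249 of 249 (binding); butter uses 178 of 178 (binding).
The binding rows give the dual system: 3·y_flour + 6·y_butter = 48 and 6·y_flour + 4·y_butter = 60.
→ y_flour = 7 and y_butter = 4.5.
Reduced cost of baguettes: c₃ − yᵀa₃ = 28.5 − (7·2 + 4.5·4) = 28.5 − 32 = -3.5.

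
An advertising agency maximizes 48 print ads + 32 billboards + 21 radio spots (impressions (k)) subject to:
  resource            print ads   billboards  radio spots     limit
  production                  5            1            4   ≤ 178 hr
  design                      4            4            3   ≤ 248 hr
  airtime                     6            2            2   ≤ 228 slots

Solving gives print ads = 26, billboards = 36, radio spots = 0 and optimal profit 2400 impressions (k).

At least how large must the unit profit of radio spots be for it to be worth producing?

Check each constraint at x*: production 166/178 (slack 12); design 248/248 (tight); airtime 228/228 (tight).
Since production is not tight, its dual is 0.
The binding rows give the dual system: 4·y_design + 6·y_airtime = 48 and 4·y_design + 2·y_airtime = 32.
→ y_design = 6 and y_airtime = 4.
radio spots enters the basis when its profit ≥ yᵀa₃ = 6·3 + 4·2 = 26.

26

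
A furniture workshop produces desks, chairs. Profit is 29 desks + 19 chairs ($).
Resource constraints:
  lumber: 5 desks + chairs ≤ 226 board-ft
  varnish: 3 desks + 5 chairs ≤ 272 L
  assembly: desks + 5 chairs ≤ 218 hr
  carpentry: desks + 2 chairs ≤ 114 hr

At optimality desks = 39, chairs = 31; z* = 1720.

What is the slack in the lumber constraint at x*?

0

lumber used = 5·39 + 1·31 = 226; slack = 226 − 226 = 0.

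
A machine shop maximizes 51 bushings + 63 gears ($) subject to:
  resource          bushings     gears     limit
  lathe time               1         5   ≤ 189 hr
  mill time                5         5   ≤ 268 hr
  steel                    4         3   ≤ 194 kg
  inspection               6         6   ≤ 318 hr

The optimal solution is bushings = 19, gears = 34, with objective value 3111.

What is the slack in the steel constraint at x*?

steel used = 4·19 + 3·34 = 178; slack = 194 − 178 = 16.

16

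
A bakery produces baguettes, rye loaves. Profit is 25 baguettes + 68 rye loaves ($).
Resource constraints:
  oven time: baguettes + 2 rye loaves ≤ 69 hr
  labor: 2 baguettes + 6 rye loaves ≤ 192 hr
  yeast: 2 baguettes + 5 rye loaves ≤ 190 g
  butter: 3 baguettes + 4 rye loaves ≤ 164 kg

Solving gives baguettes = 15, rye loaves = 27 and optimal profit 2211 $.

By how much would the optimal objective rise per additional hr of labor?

Binding: oven time and labor. Non-binding: yeast (25 unused), butter (11 unused).
Since yeast, butter are not tight, their duals are 0.
The binding rows give the dual system: 1·y_oven time + 2·y_labor = 25 and 2·y_oven time + 6·y_labor = 68.
This yields shadow prices y_oven time = 7, y_labor = 9.
Shadow price of labor = 9.

9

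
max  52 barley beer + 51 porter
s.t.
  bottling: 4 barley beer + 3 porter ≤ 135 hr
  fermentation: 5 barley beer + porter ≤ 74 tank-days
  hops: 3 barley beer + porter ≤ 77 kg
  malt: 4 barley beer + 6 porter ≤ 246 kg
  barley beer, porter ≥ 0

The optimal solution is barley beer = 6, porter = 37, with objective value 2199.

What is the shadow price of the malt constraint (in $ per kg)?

Binding: bottling and malt. Non-binding: fermentation (7 unused), hops (22 unused).
By complementary slackness, y = 0 for the non-binding constraints.
The binding rows give the dual system: 4·y_bottling + 4·y_malt = 52 and 3·y_bottling + 6·y_malt = 51.
Solving: y_bottling = 9, y_malt = 4.
Shadow price of malt = 4.

4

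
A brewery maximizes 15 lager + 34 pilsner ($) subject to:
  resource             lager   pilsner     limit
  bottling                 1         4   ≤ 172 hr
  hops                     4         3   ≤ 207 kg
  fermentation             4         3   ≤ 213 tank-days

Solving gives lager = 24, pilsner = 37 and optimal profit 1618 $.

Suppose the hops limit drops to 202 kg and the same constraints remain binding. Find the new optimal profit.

Check each constraint at x*: bottling 172/172 (tight); hops 207/207 (tight); fermentation 207/213 (slack 6).
Since fermentation is not tight, its dual is 0.
Dual feasibility on the basic columns requires 1·y_bottling + 4·y_hops = 15, 4·y_bottling + 3·y_hops = 34.
This yields shadow prices y_bottling = 7, y_hops = 2.
Δz = y_hops·Δb = 2 × (-5) = -10, so new z* = 1618 − 10 = 1608.

1608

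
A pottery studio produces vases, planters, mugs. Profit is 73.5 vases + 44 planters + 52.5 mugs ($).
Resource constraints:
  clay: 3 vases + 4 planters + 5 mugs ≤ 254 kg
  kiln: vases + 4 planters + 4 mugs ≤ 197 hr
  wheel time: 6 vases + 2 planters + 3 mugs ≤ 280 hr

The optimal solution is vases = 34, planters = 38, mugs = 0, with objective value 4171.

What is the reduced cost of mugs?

-7

At the optimum: clay uses 254 of 254 (binding); kiln uses 186 of 197 (slack = 11); wheel time uses 280 of 280 (binding).
By complementary slackness, y = 0 for the non-binding constraint.
The binding rows give the dual system: 3·y_clay + 6·y_wheel time = 73.5 and 4·y_clay + 2·y_wheel time = 44.
Solving: y_clay = 6.5, y_wheel time = 9.
Reduced cost of mugs: c₃ − yᵀa₃ = 52.5 − (6.5·5 + 9·3) = 52.5 − 59.5 = -7.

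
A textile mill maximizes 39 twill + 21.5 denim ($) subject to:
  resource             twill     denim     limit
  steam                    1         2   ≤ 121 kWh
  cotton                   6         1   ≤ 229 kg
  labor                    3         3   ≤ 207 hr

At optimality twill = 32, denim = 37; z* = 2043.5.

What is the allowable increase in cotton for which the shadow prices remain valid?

185

Binding constraints: cotton, labor. The basis is B = [[6,1],[3,3]] with det 15.
Per unit increase in cotton, x* moves by d = (0.2, -0.2).
The basis stays optimal until denim reaches 0; allowable increase = 185 kg.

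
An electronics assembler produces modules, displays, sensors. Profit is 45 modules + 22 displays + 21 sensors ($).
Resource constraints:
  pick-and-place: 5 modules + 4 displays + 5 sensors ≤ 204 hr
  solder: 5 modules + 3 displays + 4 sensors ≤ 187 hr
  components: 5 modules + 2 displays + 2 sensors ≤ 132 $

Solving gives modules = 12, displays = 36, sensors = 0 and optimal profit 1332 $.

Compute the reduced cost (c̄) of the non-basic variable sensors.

Check each constraint at x*: pick-and-place 204/204 (tight); solder 168/187 (slack 19); components 132/132 (tight).
Slack constraints have shadow price 0 (complementary slackness).
The binding rows give the dual system: 5·y_pick-and-place + 5·y_components = 45 and 4·y_pick-and-place + 2·y_components = 22.
This yields shadow prices y_pick-and-place = 2, y_components = 7.
Reduced cost of sensors: c₃ − yᵀa₃ = 21 − (2·5 + 7·2) = 21 − 24 = -3.

-3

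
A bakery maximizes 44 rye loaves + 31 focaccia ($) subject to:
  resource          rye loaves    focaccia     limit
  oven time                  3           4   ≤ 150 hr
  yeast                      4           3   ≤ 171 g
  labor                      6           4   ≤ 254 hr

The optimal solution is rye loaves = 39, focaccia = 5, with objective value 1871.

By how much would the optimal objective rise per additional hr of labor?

4

Binding: yeast and labor. Non-binding: oven time (13 unused).
Slack constraints have shadow price 0 (complementary slackness).
The binding rows give the dual system: 4·y_yeast + 6·y_labor = 44 and 3·y_yeast + 4·y_labor = 31.
→ y_yeast = 5 and y_labor = 4.
Shadow price of labor = 4.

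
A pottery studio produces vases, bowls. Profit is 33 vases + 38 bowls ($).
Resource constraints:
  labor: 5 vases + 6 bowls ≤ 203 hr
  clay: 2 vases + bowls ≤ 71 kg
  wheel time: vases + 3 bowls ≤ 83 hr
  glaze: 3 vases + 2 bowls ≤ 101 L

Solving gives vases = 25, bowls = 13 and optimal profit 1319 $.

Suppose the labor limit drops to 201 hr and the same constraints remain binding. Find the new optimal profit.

1307

Check each constraint at x*: labor 203/203 (tight); clay 63/71 (slack 8); wheel time 64/83 (slack 19); glaze 101/101 (tight).
Since clay, wheel time are not tight, their duals are 0.
The binding rows give the dual system: 5·y_labor + 3·y_glaze = 33 and 6·y_labor + 2·y_glaze = 38.
This yields shadow prices y_labor = 6, y_glaze = 1.
Δz = y_labor·Δb = 6 × (-2) = -12, so new z* = 1319 − 12 = 1307.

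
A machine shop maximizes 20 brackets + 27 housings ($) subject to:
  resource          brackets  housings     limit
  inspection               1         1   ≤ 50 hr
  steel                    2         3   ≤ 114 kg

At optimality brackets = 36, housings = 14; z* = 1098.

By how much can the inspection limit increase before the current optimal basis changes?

7

Binding constraints: inspection, steel. The basis is B = [[1,1],[2,3]] with det 1.
Per unit increase in inspection, x* moves by d = (3, -2).
The basis stays optimal until housings reaches 0; allowable increase = 7 hr.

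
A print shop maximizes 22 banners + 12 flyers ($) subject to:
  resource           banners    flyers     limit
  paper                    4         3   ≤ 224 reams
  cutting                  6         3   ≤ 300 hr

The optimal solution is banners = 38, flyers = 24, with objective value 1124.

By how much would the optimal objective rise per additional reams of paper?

Check each constraint at x*: paper 224/224 (tight); cutting 300/300 (tight).
The binding rows give the dual system: 4·y_paper + 6·y_cutting = 22 and 3·y_paper + 3·y_cutting = 12.
This yields shadow prices y_paper = 1, y_cutting = 3.
Shadow price of paper = 1.

1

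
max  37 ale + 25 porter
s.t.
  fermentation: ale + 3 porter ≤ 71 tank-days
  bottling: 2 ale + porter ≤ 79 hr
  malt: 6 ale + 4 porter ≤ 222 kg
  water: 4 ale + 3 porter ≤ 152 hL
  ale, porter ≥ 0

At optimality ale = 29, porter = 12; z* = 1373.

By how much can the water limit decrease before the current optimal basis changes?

4

Binding constraints: malt, water. The basis is B = [[6,4],[4,3]] with det 2.
Per unit decrease in water, x* moves by d = (2, -3).
The basis stays optimal until porter reaches 0; allowable decrease = 4 hL.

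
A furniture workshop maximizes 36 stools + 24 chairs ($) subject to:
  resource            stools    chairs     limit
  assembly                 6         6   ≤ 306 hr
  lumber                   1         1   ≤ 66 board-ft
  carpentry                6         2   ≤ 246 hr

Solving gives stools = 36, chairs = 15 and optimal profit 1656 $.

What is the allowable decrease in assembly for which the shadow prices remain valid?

60

Binding constraints: assembly, carpentry. The basis is B = [[6,6],[6,2]] with det -24.
Per unit decrease in assembly, x* moves by d = (0.0833, -0.25).
The basis stays optimal until chairs reaches 0; allowable decrease = 60 hr.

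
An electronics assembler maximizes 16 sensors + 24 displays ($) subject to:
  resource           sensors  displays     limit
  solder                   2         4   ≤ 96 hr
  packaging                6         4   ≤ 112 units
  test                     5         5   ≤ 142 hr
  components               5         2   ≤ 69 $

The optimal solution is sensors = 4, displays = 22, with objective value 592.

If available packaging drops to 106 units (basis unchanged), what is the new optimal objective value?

Binding: solder and packaging. Non-binding: test (12 unused), components (5 unused).
By complementary slackness, y = 0 for the non-binding constraints.
The binding rows give the dual system: 2·y_solder + 6·y_packaging = 16 and 4·y_solder + 4·y_packaging = 24.
→ y_solder = 5 and y_packaging = 1.
Δz = y_packaging·Δb = 1 × (-6) = -6, so new z* = 592 − 6 = 586.

586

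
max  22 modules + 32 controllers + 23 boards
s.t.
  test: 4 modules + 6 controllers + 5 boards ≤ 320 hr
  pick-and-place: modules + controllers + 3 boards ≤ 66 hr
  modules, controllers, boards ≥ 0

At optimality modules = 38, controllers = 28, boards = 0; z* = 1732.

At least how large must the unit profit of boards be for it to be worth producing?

Both test and pick-and-place are binding at x*.
The binding rows give the dual system: 4·y_test + 1·y_pick-and-place = 22 and 6·y_test + 1·y_pick-and-place = 32.
Solving: y_test = 5, y_pick-and-place = 2.
boards enters the basis when its profit ≥ yᵀa₃ = 5·5 + 2·3 = 31.

31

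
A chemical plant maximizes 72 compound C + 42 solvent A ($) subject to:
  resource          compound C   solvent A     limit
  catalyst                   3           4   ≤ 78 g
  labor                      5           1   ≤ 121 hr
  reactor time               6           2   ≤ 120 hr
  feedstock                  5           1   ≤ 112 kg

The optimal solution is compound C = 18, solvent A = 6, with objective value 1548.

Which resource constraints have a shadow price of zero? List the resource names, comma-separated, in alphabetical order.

feedstock, labor

catalyst: 78/78 (binding)
labor: 96/121 (slack 25)
reactor time: 120/120 (binding)
feedstock: 96/112 (slack 16)
By complementary slackness, a constraint with positive slack has shadow price 0 → feedstock, labor.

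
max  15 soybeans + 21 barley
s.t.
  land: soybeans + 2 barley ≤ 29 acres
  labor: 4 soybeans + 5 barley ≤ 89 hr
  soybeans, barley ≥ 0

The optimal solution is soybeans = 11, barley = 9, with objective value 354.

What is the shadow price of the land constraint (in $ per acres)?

3

At the optimum: land uses 29 of 29 (binding); labor uses 89 of 89 (binding).
Dual feasibility on the basic columns requires 1·y_land + 4·y_labor = 15, 2·y_land + 5·y_labor = 21.
This yields shadow prices y_land = 3, y_labor = 3.
Shadow price of land = 3.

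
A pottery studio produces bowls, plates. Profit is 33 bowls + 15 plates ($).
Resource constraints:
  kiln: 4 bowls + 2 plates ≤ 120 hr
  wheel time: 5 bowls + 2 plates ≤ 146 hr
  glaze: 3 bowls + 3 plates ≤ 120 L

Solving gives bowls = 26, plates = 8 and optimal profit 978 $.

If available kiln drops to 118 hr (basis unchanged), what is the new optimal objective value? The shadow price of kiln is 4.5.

969

Δb = -2, so new z* = 978 + (4.5)·(-2) = 978 − 9 = 969.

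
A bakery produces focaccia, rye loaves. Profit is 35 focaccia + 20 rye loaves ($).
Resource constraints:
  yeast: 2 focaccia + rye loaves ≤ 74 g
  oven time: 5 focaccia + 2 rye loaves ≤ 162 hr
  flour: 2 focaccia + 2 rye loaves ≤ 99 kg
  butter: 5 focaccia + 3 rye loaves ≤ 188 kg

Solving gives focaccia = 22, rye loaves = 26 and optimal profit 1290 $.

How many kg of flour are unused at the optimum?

3

flour used = 2·22 + 2·26 = 96; slack = 99 − 96 = 3.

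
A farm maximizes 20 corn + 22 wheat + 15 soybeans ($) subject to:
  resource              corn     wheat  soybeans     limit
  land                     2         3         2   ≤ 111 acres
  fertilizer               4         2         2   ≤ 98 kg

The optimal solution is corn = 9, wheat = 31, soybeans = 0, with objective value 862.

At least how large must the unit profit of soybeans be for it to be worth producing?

Check each constraint at x*: land 111/111 (tight); fertilizer 98/98 (tight).
Dual feasibility on the basic columns requires 2·y_land + 4·y_fertilizer = 20, 3·y_land + 2·y_fertilizer = 22.
Solving: y_land = 6, y_fertilizer = 2.
soybeans enters the basis when its profit ≥ yᵀa₃ = 6·2 + 2·2 = 16.

16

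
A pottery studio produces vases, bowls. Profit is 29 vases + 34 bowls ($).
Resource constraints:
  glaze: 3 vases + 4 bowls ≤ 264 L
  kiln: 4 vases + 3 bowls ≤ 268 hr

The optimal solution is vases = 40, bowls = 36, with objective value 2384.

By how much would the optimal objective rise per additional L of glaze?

7

At the optimum: glaze uses 264 of 264 (binding); kiln uses 268 of 268 (binding).
From A_Bᵀ y = c: 3·y_glaze + 4·y_kiln = 29; 4·y_glaze + 3·y_kiln = 34.
→ y_glaze = 7 and y_kiln = 2.
Shadow price of glaze = 7.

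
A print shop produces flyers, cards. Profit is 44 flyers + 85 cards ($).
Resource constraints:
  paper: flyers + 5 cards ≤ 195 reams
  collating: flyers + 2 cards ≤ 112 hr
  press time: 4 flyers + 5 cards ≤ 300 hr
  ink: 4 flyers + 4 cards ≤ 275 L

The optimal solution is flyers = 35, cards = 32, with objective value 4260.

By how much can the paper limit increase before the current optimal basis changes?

65

Binding constraints: paper, press time. The basis is B = [[1,5],[4,5]] with det -15.
Per unit increase in paper, x* moves by d = (-0.3333, 0.2667).
The basis stays optimal until collating becomes binding; allowable increase = 65 reams.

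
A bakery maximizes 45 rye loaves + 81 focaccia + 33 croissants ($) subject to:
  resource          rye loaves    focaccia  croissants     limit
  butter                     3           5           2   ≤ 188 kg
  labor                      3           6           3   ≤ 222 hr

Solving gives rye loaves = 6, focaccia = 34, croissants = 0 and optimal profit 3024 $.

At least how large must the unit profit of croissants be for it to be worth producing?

36

At the optimum: butter uses 188 of 188 (binding); labor uses 222 of 222 (binding).
Dual feasibility on the basic columns requires 3·y_butter + 3·y_labor = 45, 5·y_butter + 6·y_labor = 81.
This yields shadow prices y_butter = 9, y_labor = 6.
croissants enters the basis when its profit ≥ yᵀa₃ = 9·2 + 6·3 = 36.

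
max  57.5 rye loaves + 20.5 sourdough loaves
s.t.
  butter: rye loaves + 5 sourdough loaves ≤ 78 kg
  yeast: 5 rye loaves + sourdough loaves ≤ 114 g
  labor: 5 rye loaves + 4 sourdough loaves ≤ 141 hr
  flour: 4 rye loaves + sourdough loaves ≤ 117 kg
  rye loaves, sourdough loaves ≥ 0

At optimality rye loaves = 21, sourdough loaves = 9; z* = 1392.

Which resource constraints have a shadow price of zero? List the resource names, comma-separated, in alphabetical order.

butter: 66/78 (slack 12)
yeast: 114/114 (binding)
labor: 141/141 (binding)
flour: 93/117 (slack 24)
By complementary slackness, a constraint with positive slack has shadow price 0 → butter, flour.

butter, flour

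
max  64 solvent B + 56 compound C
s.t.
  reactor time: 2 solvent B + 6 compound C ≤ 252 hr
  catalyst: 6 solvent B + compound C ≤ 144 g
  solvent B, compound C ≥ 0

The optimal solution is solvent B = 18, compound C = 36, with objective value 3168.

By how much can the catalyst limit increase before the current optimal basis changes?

Binding constraints: reactor time, catalyst. The basis is B = [[2,6],[6,1]] with det -34.
Per unit increase in catalyst, x* moves by d = (0.1765, -0.0588).
The basis stays optimal until compound C reaches 0; allowable increase = 612 g.

612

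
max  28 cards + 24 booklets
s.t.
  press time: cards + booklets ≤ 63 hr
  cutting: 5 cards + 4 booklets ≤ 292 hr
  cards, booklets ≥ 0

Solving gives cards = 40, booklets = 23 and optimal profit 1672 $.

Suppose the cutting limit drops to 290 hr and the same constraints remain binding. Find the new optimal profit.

1664

Both press time and cutting are binding at x*.
The binding rows give the dual system: 1·y_press time + 5·y_cutting = 28 and 1·y_press time + 4·y_cutting = 24.
→ y_press time = 8 and y_cutting = 4.
Δz = y_cutting·Δb = 4 × (-2) = -8, so new z* = 1672 − 8 = 1664.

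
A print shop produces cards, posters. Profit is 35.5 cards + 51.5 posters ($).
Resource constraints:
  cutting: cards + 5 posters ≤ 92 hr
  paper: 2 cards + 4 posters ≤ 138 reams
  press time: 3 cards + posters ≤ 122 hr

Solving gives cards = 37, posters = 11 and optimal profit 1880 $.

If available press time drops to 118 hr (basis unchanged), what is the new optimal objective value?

1844

At the optimum: cutting uses 92 of 92 (binding); paper uses 118 of 138 (slack = 20); press time uses 122 of 122 (binding).
Slack constraints have shadow price 0 (complementary slackness).
Dual feasibility on the basic columns requires 1·y_cutting + 3·y_press time = 35.5, 5·y_cutting + 1·y_press time = 51.5.
Solving: y_cutting = 8.5, y_press time = 9.
Δz = y_press time·Δb = 9 × (-4) = -36, so new z* = 1880 − 36 = 1844.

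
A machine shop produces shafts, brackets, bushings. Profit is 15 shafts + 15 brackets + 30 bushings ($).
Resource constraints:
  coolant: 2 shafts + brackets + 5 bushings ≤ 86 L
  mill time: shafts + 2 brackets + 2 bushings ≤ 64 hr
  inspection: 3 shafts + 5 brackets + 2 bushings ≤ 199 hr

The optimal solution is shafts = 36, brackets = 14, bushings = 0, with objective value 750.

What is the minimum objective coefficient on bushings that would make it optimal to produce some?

At the optimum: coolant uses 86 of 86 (binding); mill time uses 64 of 64 (binding); inspection uses 178 of 199 (slack = 21).
Since inspection is not tight, its dual is 0.
Dual feasibility on the basic columns requires 2·y_coolant + 1·y_mill time = 15, 1·y_coolant + 2·y_mill time = 15.
This yields shadow prices y_coolant = 5, y_mill time = 5.
bushings enters the basis when its profit ≥ yᵀa₃ = 5·5 + 5·2 = 35.

35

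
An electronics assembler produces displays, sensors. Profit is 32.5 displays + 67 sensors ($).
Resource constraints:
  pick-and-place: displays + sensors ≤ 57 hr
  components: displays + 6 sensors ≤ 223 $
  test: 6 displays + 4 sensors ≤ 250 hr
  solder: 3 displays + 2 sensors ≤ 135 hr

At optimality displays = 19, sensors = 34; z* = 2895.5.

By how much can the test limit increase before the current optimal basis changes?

Binding constraints: components, test. The basis is B = [[1,6],[6,4]] with det -32.
Per unit increase in test, x* moves by d = (0.1875, -0.03125).
The basis stays optimal until solder becomes binding; allowable increase = 20 hr.

20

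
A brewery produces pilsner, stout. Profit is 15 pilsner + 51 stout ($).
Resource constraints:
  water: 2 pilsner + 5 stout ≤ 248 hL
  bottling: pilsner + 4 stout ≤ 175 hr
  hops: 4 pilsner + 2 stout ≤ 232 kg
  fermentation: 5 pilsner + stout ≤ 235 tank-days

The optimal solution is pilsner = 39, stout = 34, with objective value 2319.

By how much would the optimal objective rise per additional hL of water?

3

Binding: water and bottling. Non-binding: hops (8 unused), fermentation (6 unused).
Slack constraints have shadow price 0 (complementary slackness).
The binding rows give the dual system: 2·y_water + 1·y_bottling = 15 and 5·y_water + 4·y_bottling = 51.
→ y_water = 3 and y_bottling = 9.
Shadow price of water = 3.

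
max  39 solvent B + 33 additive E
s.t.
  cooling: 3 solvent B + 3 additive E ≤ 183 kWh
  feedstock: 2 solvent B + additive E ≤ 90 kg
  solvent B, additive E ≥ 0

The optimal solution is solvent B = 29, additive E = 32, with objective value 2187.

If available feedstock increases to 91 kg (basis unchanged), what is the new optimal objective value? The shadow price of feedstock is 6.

2193

Δb = 1, so new z* = 2187 + (6)·(1) = 2187 + 6 = 2193.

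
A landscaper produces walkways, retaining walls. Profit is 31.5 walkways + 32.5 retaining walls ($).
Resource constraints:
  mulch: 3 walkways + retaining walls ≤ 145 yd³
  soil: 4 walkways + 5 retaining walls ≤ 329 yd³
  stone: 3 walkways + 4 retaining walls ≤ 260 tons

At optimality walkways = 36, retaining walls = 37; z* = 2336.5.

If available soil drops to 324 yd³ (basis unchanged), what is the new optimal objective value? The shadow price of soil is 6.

2306.5

Δb = -5, so new z* = 2336.5 + (6)·(-5) = 2336.5 − 30 = 2306.5.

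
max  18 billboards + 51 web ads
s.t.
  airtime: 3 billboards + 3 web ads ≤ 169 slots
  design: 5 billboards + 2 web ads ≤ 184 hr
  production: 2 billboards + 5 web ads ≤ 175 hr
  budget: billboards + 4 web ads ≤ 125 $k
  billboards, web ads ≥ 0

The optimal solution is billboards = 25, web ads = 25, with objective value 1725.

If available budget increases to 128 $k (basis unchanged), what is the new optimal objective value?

Binding: production and budget. Non-binding: airtime (19 unused), design (9 unused).
Slack constraints have shadow price 0 (complementary slackness).
Dual feasibility on the basic columns requires 2·y_production + 1·y_budget = 18, 5·y_production + 4·y_budget = 51.
This yields shadow prices y_production = 7, y_budget = 4.
Δz = y_budget·Δb = 4 × (3) = 12, so new z* = 1725 + 12 = 1737.

1737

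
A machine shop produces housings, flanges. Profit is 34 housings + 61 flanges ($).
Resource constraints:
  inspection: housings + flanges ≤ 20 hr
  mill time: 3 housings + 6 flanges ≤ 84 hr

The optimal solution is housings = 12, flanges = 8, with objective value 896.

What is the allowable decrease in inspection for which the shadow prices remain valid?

Binding constraints: inspection, mill time. The basis is B = [[1,1],[3,6]] with det 3.
Per unit decrease in inspection, x* moves by d = (-2, 1).
The basis stays optimal until housings reaches 0; allowable decrease = 6 hr.

6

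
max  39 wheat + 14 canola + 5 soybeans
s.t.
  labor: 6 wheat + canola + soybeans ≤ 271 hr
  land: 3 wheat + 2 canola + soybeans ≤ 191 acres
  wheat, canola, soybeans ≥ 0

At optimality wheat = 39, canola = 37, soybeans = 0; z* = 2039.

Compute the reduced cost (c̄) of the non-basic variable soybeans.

Check each constraint at x*: labor 271/271 (tight); land 191/191 (tight).
The binding rows give the dual system: 6·y_labor + 3·y_land = 39 and 1·y_labor + 2·y_land = 14.
Solving: y_labor = 4, y_land = 5.
Reduced cost of soybeans: c₃ − yᵀa₃ = 5 − (4·1 + 5·1) = 5 − 9 = -4.

-4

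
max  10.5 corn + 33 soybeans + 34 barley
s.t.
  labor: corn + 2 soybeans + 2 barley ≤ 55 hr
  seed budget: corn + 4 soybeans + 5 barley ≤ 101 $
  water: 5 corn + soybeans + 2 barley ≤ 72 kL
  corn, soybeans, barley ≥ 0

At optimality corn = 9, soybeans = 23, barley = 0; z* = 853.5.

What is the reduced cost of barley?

Check each constraint at x*: labor 55/55 (tight); seed budget 101/101 (tight); water 68/72 (slack 4).
Since water is not tight, its dual is 0.
From A_Bᵀ y = c: 1·y_labor + 1·y_seed budget = 10.5; 2·y_labor + 4·y_seed budget = 33.
This yields shadow prices y_labor = 4.5, y_seed budget = 6.
Reduced cost of barley: c₃ − yᵀa₃ = 34 − (4.5·2 + 6·5) = 34 − 39 = -5.

-5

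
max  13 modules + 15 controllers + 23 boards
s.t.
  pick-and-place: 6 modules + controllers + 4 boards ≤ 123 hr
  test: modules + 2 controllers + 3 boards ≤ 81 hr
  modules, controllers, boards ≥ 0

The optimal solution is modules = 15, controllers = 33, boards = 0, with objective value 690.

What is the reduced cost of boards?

At the optimum: pick-and-place uses 123 of 123 (binding); test uses 81 of 81 (binding).
The binding rows give the dual system: 6·y_pick-and-place + 1·y_test = 13 and 1·y_pick-and-place + 2·y_test = 15.
This yields shadow prices y_pick-and-place = 1, y_test = 7.
Reduced cost of boards: c₃ − yᵀa₃ = 23 − (1·4 + 7·3) = 23 − 25 = -2.

-2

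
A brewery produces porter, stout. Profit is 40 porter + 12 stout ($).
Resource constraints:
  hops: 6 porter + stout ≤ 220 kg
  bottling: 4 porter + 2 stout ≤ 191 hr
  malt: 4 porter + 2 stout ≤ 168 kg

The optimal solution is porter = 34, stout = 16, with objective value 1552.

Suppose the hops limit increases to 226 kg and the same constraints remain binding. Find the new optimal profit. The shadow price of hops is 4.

Δb = 6, so new z* = 1552 + (4)·(6) = 1552 + 24 = 1576.

1576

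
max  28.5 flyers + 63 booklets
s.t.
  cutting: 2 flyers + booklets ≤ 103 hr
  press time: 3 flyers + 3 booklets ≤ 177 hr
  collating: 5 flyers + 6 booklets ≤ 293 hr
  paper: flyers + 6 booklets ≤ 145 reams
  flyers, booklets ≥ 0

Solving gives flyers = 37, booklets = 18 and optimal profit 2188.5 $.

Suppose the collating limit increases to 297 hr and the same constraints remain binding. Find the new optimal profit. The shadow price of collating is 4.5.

Δb = 4, so new z* = 2188.5 + (4.5)·(4) = 2188.5 + 18 = 2206.5.

2206.5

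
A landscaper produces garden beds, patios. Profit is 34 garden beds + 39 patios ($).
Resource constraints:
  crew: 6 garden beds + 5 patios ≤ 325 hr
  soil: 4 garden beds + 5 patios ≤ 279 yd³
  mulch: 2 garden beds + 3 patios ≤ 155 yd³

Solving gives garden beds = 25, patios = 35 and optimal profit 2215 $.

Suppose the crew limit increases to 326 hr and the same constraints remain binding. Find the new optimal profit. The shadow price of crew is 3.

Δb = 1, so new z* = 2215 + (3)·(1) = 2215 + 3 = 2218.

2218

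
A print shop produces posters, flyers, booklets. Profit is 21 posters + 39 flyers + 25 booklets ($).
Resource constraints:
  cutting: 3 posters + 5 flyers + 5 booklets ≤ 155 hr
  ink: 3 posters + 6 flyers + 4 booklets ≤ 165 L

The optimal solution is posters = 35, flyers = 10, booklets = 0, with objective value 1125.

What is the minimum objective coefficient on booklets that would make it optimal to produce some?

Both cutting and ink are binding at x*.
The binding rows give the dual system: 3·y_cutting + 3·y_ink = 21 and 5·y_cutting + 6·y_ink = 39.
→ y_cutting = 3 and y_ink = 4.
booklets enters the basis when its profit ≥ yᵀa₃ = 3·5 + 4·4 = 31.

31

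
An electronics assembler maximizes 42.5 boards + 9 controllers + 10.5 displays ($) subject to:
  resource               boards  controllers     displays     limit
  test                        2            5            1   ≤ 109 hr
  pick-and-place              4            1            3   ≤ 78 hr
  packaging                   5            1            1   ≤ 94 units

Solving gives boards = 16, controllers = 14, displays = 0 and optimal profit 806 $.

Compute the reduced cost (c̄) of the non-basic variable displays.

Binding: pick-and-place and packaging. Non-binding: test (7 unused).
By complementary slackness, y = 0 for the non-binding constraint.
From A_Bᵀ y = c: 4·y_pick-and-place + 5·y_packaging = 42.5; 1·y_pick-and-place + 1·y_packaging = 9.
→ y_pick-and-place = 2.5 and y_packaging = 6.5.
Reduced cost of displays: c₃ − yᵀa₃ = 10.5 − (2.5·3 + 6.5·1) = 10.5 − 14 = -3.5.

-3.5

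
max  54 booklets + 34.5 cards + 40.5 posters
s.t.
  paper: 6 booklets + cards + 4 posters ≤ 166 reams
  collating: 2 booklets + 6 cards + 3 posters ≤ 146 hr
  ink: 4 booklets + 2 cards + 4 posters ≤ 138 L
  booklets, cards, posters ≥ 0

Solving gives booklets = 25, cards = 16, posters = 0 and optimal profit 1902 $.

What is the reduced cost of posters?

-3

At the optimum: paper uses 166 of 166 (binding); collating uses 146 of 146 (binding); ink uses 132 of 138 (slack = 6).
Slack constraints have shadow price 0 (complementary slackness).
Dual feasibility on the basic columns requires 6·y_paper + 2·y_collating = 54, 1·y_paper + 6·y_collating = 34.5.
This yields shadow prices y_paper = 7.5, y_collating = 4.5.
Reduced cost of posters: c₃ − yᵀa₃ = 40.5 − (7.5·4 + 4.5·3) = 40.5 − 43.5 = -3.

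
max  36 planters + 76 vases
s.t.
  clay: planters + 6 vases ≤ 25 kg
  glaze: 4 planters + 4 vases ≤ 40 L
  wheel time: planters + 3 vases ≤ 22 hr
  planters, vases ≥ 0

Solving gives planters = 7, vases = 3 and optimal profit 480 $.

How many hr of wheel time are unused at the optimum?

6

wheel time used = 1·7 + 3·3 = 16; slack = 22 − 16 = 6.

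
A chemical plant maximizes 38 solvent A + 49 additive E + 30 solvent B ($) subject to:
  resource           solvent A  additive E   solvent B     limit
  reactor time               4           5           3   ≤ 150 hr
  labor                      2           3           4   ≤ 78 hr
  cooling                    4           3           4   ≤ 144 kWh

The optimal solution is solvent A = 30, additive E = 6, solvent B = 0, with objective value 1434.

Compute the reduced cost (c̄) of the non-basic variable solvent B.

Check each constraint at x*: reactor time 150/150 (tight); labor 78/78 (tight); cooling 138/144 (slack 6).
By complementary slackness, y = 0 for the non-binding constraint.
Dual feasibility on the basic columns requires 4·y_reactor time + 2·y_labor = 38, 5·y_reactor time + 3·y_labor = 49.
→ y_reactor time = 8 and y_labor = 3.
Reduced cost of solvent B: c₃ − yᵀa₃ = 30 − (8·3 + 3·4) = 30 − 36 = -6.

-6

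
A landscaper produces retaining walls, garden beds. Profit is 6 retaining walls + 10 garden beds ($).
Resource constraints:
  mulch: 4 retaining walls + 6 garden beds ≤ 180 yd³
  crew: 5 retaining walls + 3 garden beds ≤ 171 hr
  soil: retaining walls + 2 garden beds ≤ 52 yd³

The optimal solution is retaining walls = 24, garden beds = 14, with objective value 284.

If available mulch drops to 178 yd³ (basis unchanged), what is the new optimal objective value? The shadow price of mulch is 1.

282

Δb = -2, so new z* = 284 + (1)·(-2) = 284 − 2 = 282.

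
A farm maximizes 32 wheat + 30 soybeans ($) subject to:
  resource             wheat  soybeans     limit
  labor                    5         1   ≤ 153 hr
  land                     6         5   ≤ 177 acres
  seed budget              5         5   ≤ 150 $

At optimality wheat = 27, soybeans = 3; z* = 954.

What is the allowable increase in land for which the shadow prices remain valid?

Binding constraints: land, seed budget. The basis is B = [[6,5],[5,5]] with det 5.
Per unit increase in land, x* moves by d = (1, -1).
The basis stays optimal until soybeans reaches 0; allowable increase = 3 acres.

3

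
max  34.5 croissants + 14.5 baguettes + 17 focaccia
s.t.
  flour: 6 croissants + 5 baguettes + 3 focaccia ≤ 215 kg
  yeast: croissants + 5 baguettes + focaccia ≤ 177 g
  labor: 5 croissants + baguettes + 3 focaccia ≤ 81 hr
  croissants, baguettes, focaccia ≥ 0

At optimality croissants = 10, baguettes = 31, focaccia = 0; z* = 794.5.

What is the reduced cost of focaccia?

At the optimum: flour uses 215 of 215 (binding); yeast uses 165 of 177 (slack = 12); labor uses 81 of 81 (binding).
By complementary slackness, y = 0 for the non-binding constraint.
From A_Bᵀ y = c: 6·y_flour + 5·y_labor = 34.5; 5·y_flour + 1·y_labor = 14.5.
→ y_flour = 2 and y_labor = 4.5.
Reduced cost of focaccia: c₃ − yᵀa₃ = 17 − (2·3 + 4.5·3) = 17 − 19.5 = -2.5.

-2.5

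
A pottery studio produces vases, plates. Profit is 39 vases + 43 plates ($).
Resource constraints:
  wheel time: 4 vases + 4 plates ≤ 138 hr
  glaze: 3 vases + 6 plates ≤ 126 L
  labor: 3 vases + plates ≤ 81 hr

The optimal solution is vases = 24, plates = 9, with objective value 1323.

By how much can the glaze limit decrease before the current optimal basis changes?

45

Binding constraints: glaze, labor. The basis is B = [[3,6],[3,1]] with det -15.
Per unit decrease in glaze, x* moves by d = (0.0667, -0.2).
The basis stays optimal until plates reaches 0; allowable decrease = 45 L.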